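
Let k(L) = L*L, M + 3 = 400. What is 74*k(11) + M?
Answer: 9351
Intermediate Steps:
M = 397 (M = -3 + 400 = 397)
k(L) = L²
74*k(11) + M = 74*11² + 397 = 74*121 + 397 = 8954 + 397 = 9351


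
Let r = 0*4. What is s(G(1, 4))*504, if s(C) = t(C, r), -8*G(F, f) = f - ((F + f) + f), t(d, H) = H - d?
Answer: -315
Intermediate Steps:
r = 0
G(F, f) = F/8 + f/8 (G(F, f) = -(f - ((F + f) + f))/8 = -(f - (F + 2*f))/8 = -(f + (-F - 2*f))/8 = -(-F - f)/8 = F/8 + f/8)
s(C) = -C (s(C) = 0 - C = -C)
s(G(1, 4))*504 = -((⅛)*1 + (⅛)*4)*504 = -(⅛ + ½)*504 = -1*5/8*504 = -5/8*504 = -315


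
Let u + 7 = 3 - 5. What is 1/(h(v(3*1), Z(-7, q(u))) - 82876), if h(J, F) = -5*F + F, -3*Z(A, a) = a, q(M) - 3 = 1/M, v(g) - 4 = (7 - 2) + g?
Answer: -27/2237548 ≈ -1.2067e-5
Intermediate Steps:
v(g) = 9 + g (v(g) = 4 + ((7 - 2) + g) = 4 + (5 + g) = 9 + g)
u = -9 (u = -7 + (3 - 5) = -7 - 2 = -9)
q(M) = 3 + 1/M
Z(A, a) = -a/3
h(J, F) = -4*F
1/(h(v(3*1), Z(-7, q(u))) - 82876) = 1/(-(-4)*(3 + 1/(-9))/3 - 82876) = 1/(-(-4)*(3 - 1/9)/3 - 82876) = 1/(-(-4)*26/(3*9) - 82876) = 1/(-4*(-26/27) - 82876) = 1/(104/27 - 82876) = 1/(-2237548/27) = -27/2237548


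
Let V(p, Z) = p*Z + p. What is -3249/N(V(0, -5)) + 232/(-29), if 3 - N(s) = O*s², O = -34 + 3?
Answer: -1091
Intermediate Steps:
O = -31
V(p, Z) = p + Z*p (V(p, Z) = Z*p + p = p + Z*p)
N(s) = 3 + 31*s² (N(s) = 3 - (-31)*s² = 3 + 31*s²)
-3249/N(V(0, -5)) + 232/(-29) = -3249/(3 + 31*(0*(1 - 5))²) + 232/(-29) = -3249/(3 + 31*(0*(-4))²) + 232*(-1/29) = -3249/(3 + 31*0²) - 8 = -3249/(3 + 31*0) - 8 = -3249/(3 + 0) - 8 = -3249/3 - 8 = -3249*⅓ - 8 = -1083 - 8 = -1091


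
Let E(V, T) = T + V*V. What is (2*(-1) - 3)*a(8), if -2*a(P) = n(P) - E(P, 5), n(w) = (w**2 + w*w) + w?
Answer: 335/2 ≈ 167.50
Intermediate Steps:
E(V, T) = T + V**2
n(w) = w + 2*w**2 (n(w) = (w**2 + w**2) + w = 2*w**2 + w = w + 2*w**2)
a(P) = 5/2 + P**2/2 - P*(1 + 2*P)/2 (a(P) = -(P*(1 + 2*P) - (5 + P**2))/2 = -(P*(1 + 2*P) + (-5 - P**2))/2 = -(-5 - P**2 + P*(1 + 2*P))/2 = 5/2 + P**2/2 - P*(1 + 2*P)/2)
(2*(-1) - 3)*a(8) = (2*(-1) - 3)*(5/2 - 1/2*8 - 1/2*8**2) = (-2 - 3)*(5/2 - 4 - 1/2*64) = -5*(5/2 - 4 - 32) = -5*(-67/2) = 335/2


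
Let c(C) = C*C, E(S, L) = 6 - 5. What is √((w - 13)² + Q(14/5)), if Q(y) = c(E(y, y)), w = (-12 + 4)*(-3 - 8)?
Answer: √5626 ≈ 75.007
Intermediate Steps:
w = 88 (w = -8*(-11) = 88)
E(S, L) = 1
c(C) = C²
Q(y) = 1 (Q(y) = 1² = 1)
√((w - 13)² + Q(14/5)) = √((88 - 13)² + 1) = √(75² + 1) = √(5625 + 1) = √5626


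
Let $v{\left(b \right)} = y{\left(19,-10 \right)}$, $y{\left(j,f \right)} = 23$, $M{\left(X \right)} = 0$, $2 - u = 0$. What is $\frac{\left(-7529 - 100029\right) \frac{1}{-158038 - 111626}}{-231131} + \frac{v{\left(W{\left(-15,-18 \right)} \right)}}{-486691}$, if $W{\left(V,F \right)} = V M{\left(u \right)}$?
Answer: $- \frac{742942420105}{15167167749911472} \approx -4.8984 \cdot 10^{-5}$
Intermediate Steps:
$u = 2$ ($u = 2 - 0 = 2 + 0 = 2$)
$W{\left(V,F \right)} = 0$ ($W{\left(V,F \right)} = V 0 = 0$)
$v{\left(b \right)} = 23$
$\frac{\left(-7529 - 100029\right) \frac{1}{-158038 - 111626}}{-231131} + \frac{v{\left(W{\left(-15,-18 \right)} \right)}}{-486691} = \frac{\left(-7529 - 100029\right) \frac{1}{-158038 - 111626}}{-231131} + \frac{23}{-486691} = - \frac{107558}{-269664} \left(- \frac{1}{231131}\right) + 23 \left(- \frac{1}{486691}\right) = \left(-107558\right) \left(- \frac{1}{269664}\right) \left(- \frac{1}{231131}\right) - \frac{23}{486691} = \frac{53779}{134832} \left(- \frac{1}{231131}\right) - \frac{23}{486691} = - \frac{53779}{31163854992} - \frac{23}{486691} = - \frac{742942420105}{15167167749911472}$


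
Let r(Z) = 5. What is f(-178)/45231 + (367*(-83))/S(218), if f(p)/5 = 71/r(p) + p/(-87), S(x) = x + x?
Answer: -119863908505/1715702292 ≈ -69.863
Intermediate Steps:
S(x) = 2*x
f(p) = 71 - 5*p/87 (f(p) = 5*(71/5 + p/(-87)) = 5*(71*(⅕) + p*(-1/87)) = 5*(71/5 - p/87) = 71 - 5*p/87)
f(-178)/45231 + (367*(-83))/S(218) = (71 - 5/87*(-178))/45231 + (367*(-83))/((2*218)) = (71 + 890/87)*(1/45231) - 30461/436 = (7067/87)*(1/45231) - 30461*1/436 = 7067/3935097 - 30461/436 = -119863908505/1715702292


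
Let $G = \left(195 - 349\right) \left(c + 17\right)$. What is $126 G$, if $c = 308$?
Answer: $-6306300$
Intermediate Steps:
$G = -50050$ ($G = \left(195 - 349\right) \left(308 + 17\right) = \left(-154\right) 325 = -50050$)
$126 G = 126 \left(-50050\right) = -6306300$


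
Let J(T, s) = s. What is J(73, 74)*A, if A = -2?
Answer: -148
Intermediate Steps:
J(73, 74)*A = 74*(-2) = -148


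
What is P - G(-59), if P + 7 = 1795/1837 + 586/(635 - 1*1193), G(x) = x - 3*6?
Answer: 35839174/512523 ≈ 69.927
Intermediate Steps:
G(x) = -18 + x (G(x) = x - 18 = -18 + x)
P = -3625097/512523 (P = -7 + (1795/1837 + 586/(635 - 1*1193)) = -7 + (1795*(1/1837) + 586/(635 - 1193)) = -7 + (1795/1837 + 586/(-558)) = -7 + (1795/1837 + 586*(-1/558)) = -7 + (1795/1837 - 293/279) = -7 - 37436/512523 = -3625097/512523 ≈ -7.0730)
P - G(-59) = -3625097/512523 - (-18 - 59) = -3625097/512523 - 1*(-77) = -3625097/512523 + 77 = 35839174/512523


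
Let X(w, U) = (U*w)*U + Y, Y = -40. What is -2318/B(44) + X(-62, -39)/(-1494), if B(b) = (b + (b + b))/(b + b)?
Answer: -1107193/747 ≈ -1482.2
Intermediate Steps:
B(b) = 3/2 (B(b) = (b + 2*b)/((2*b)) = (3*b)*(1/(2*b)) = 3/2)
X(w, U) = -40 + w*U**2 (X(w, U) = (U*w)*U - 40 = w*U**2 - 40 = -40 + w*U**2)
-2318/B(44) + X(-62, -39)/(-1494) = -2318/3/2 + (-40 - 62*(-39)**2)/(-1494) = -2318*2/3 + (-40 - 62*1521)*(-1/1494) = -4636/3 + (-40 - 94302)*(-1/1494) = -4636/3 - 94342*(-1/1494) = -4636/3 + 47171/747 = -1107193/747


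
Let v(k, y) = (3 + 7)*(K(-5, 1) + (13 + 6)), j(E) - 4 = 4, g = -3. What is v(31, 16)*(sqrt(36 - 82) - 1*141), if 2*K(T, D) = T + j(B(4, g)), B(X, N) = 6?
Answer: -28905 + 205*I*sqrt(46) ≈ -28905.0 + 1390.4*I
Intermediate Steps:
j(E) = 8 (j(E) = 4 + 4 = 8)
K(T, D) = 4 + T/2 (K(T, D) = (T + 8)/2 = (8 + T)/2 = 4 + T/2)
v(k, y) = 205 (v(k, y) = (3 + 7)*((4 + (1/2)*(-5)) + (13 + 6)) = 10*((4 - 5/2) + 19) = 10*(3/2 + 19) = 10*(41/2) = 205)
v(31, 16)*(sqrt(36 - 82) - 1*141) = 205*(sqrt(36 - 82) - 1*141) = 205*(sqrt(-46) - 141) = 205*(I*sqrt(46) - 141) = 205*(-141 + I*sqrt(46)) = -28905 + 205*I*sqrt(46)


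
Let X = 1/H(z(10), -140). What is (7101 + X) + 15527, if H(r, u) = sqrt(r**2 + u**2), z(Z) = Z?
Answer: 22628 + sqrt(197)/1970 ≈ 22628.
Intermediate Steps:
X = sqrt(197)/1970 (X = 1/(sqrt(10**2 + (-140)**2)) = 1/(sqrt(100 + 19600)) = 1/(sqrt(19700)) = 1/(10*sqrt(197)) = sqrt(197)/1970 ≈ 0.0071247)
(7101 + X) + 15527 = (7101 + sqrt(197)/1970) + 15527 = 22628 + sqrt(197)/1970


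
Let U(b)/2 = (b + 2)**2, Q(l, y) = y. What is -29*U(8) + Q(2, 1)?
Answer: -5799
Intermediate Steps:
U(b) = 2*(2 + b)**2 (U(b) = 2*(b + 2)**2 = 2*(2 + b)**2)
-29*U(8) + Q(2, 1) = -58*(2 + 8)**2 + 1 = -58*10**2 + 1 = -58*100 + 1 = -29*200 + 1 = -5800 + 1 = -5799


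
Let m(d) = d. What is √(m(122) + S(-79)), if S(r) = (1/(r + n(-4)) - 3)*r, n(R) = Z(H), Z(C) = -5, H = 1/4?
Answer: √634935/42 ≈ 18.972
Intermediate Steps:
H = ¼ ≈ 0.25000
n(R) = -5
S(r) = r*(-3 + 1/(-5 + r)) (S(r) = (1/(r - 5) - 3)*r = (1/(-5 + r) - 3)*r = (-3 + 1/(-5 + r))*r = r*(-3 + 1/(-5 + r)))
√(m(122) + S(-79)) = √(122 - 79*(16 - 3*(-79))/(-5 - 79)) = √(122 - 79*(16 + 237)/(-84)) = √(122 - 79*(-1/84)*253) = √(122 + 19987/84) = √(30235/84) = √634935/42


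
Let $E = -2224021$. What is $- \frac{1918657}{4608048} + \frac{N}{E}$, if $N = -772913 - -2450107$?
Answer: $- \frac{11995723917109}{10248395521008} \approx -1.1705$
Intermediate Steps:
$N = 1677194$ ($N = -772913 + 2450107 = 1677194$)
$- \frac{1918657}{4608048} + \frac{N}{E} = - \frac{1918657}{4608048} + \frac{1677194}{-2224021} = \left(-1918657\right) \frac{1}{4608048} + 1677194 \left(- \frac{1}{2224021}\right) = - \frac{1918657}{4608048} - \frac{1677194}{2224021} = - \frac{11995723917109}{10248395521008}$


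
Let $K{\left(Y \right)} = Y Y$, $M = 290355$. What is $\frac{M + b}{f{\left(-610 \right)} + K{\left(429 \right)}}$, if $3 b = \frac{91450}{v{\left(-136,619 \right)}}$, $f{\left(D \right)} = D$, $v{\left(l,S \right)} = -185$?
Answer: $\frac{32211115}{20360841} \approx 1.582$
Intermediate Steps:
$K{\left(Y \right)} = Y^{2}$
$b = - \frac{18290}{111}$ ($b = \frac{91450 \frac{1}{-185}}{3} = \frac{91450 \left(- \frac{1}{185}\right)}{3} = \frac{1}{3} \left(- \frac{18290}{37}\right) = - \frac{18290}{111} \approx -164.77$)
$\frac{M + b}{f{\left(-610 \right)} + K{\left(429 \right)}} = \frac{290355 - \frac{18290}{111}}{-610 + 429^{2}} = \frac{32211115}{111 \left(-610 + 184041\right)} = \frac{32211115}{111 \cdot 183431} = \frac{32211115}{111} \cdot \frac{1}{183431} = \frac{32211115}{20360841}$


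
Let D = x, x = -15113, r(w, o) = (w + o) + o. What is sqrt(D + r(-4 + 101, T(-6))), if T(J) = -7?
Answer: 3*I*sqrt(1670) ≈ 122.6*I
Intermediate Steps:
r(w, o) = w + 2*o (r(w, o) = (o + w) + o = w + 2*o)
D = -15113
sqrt(D + r(-4 + 101, T(-6))) = sqrt(-15113 + ((-4 + 101) + 2*(-7))) = sqrt(-15113 + (97 - 14)) = sqrt(-15113 + 83) = sqrt(-15030) = 3*I*sqrt(1670)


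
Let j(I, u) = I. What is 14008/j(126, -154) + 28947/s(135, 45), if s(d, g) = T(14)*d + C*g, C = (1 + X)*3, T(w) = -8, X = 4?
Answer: 37517/945 ≈ 39.701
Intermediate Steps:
C = 15 (C = (1 + 4)*3 = 5*3 = 15)
s(d, g) = -8*d + 15*g
14008/j(126, -154) + 28947/s(135, 45) = 14008/126 + 28947/(-8*135 + 15*45) = 14008*(1/126) + 28947/(-1080 + 675) = 7004/63 + 28947/(-405) = 7004/63 + 28947*(-1/405) = 7004/63 - 9649/135 = 37517/945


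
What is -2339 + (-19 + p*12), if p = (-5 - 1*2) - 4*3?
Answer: -2586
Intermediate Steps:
p = -19 (p = (-5 - 2) - 12 = -7 - 12 = -19)
-2339 + (-19 + p*12) = -2339 + (-19 - 19*12) = -2339 + (-19 - 228) = -2339 - 247 = -2586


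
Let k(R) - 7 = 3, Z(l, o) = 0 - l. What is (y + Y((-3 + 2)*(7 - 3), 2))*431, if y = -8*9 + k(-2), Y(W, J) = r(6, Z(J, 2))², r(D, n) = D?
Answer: -11206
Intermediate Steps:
Z(l, o) = -l
k(R) = 10 (k(R) = 7 + 3 = 10)
Y(W, J) = 36 (Y(W, J) = 6² = 36)
y = -62 (y = -8*9 + 10 = -72 + 10 = -62)
(y + Y((-3 + 2)*(7 - 3), 2))*431 = (-62 + 36)*431 = -26*431 = -11206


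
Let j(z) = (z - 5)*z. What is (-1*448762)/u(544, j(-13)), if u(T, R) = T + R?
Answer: -224381/389 ≈ -576.81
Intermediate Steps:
j(z) = z*(-5 + z) (j(z) = (-5 + z)*z = z*(-5 + z))
u(T, R) = R + T
(-1*448762)/u(544, j(-13)) = (-1*448762)/(-13*(-5 - 13) + 544) = -448762/(-13*(-18) + 544) = -448762/(234 + 544) = -448762/778 = -448762*1/778 = -224381/389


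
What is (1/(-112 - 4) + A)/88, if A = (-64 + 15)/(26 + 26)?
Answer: -717/66352 ≈ -0.010806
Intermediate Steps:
A = -49/52 ≈ -0.94231
(1/(-112 - 4) + A)/88 = (1/(-112 - 4) - 49/52)/88 = (1/(-116) - 49/52)/88 = (-1/116 - 49/52)/88 = (1/88)*(-717/754) = -717/66352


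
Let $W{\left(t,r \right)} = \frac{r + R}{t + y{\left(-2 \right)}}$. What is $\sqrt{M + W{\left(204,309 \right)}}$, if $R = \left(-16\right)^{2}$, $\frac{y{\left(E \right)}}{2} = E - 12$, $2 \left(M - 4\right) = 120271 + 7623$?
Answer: $\frac{\sqrt{123815351}}{44} \approx 252.89$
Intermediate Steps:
$M = 63951$ ($M = 4 + \frac{120271 + 7623}{2} = 4 + \frac{1}{2} \cdot 127894 = 4 + 63947 = 63951$)
$y{\left(E \right)} = -24 + 2 E$ ($y{\left(E \right)} = 2 \left(E - 12\right) = 2 \left(-12 + E\right) = -24 + 2 E$)
$R = 256$
$W{\left(t,r \right)} = \frac{256 + r}{-28 + t}$ ($W{\left(t,r \right)} = \frac{r + 256}{t + \left(-24 + 2 \left(-2\right)\right)} = \frac{256 + r}{t - 28} = \frac{256 + r}{-28 + t}$)
$\sqrt{M + W{\left(204,309 \right)}} = \sqrt{63951 + \frac{256 + 309}{-28 + 204}} = \sqrt{63951 + \frac{1}{176} \cdot 565} = \sqrt{63951 + \frac{565}{176}} = \sqrt{\frac{11255941}{176}} = \frac{\sqrt{123815351}}{44}$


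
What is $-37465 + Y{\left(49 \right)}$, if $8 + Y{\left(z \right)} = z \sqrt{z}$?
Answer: $-37130$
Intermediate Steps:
$Y{\left(z \right)} = -8 + z^{\frac{3}{2}}$ ($Y{\left(z \right)} = -8 + z \sqrt{z} = -8 + z^{\frac{3}{2}}$)
$-37465 + Y{\left(49 \right)} = -37465 - \left(8 - 49^{\frac{3}{2}}\right) = -37465 + \left(-8 + 343\right) = -37465 + 335 = -37130$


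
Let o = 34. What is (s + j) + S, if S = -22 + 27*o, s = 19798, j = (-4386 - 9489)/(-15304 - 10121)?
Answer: 7015451/339 ≈ 20695.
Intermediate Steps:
j = 185/339 (j = -13875/(-25425) = -13875*(-1/25425) = 185/339 ≈ 0.54572)
S = 896 (S = -22 + 27*34 = -22 + 918 = 896)
(s + j) + S = (19798 + 185/339) + 896 = 6711707/339 + 896 = 7015451/339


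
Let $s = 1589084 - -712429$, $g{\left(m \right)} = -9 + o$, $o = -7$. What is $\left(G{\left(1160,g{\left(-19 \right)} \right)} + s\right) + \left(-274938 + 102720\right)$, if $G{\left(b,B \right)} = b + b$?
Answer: $2131615$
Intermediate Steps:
$g{\left(m \right)} = -16$ ($g{\left(m \right)} = -9 - 7 = -16$)
$G{\left(b,B \right)} = 2 b$
$s = 2301513$ ($s = 1589084 + 712429 = 2301513$)
$\left(G{\left(1160,g{\left(-19 \right)} \right)} + s\right) + \left(-274938 + 102720\right) = \left(2 \cdot 1160 + 2301513\right) + \left(-274938 + 102720\right) = \left(2320 + 2301513\right) - 172218 = 2303833 - 172218 = 2131615$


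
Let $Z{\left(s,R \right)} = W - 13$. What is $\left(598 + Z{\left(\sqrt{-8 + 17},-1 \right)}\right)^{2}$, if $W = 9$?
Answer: $352836$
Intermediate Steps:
$Z{\left(s,R \right)} = -4$ ($Z{\left(s,R \right)} = 9 - 13 = -4$)
$\left(598 + Z{\left(\sqrt{-8 + 17},-1 \right)}\right)^{2} = \left(598 - 4\right)^{2} = 594^{2} = 352836$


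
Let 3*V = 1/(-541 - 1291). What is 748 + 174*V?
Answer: 685139/916 ≈ 747.97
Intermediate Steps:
V = -1/5496 (V = 1/(3*(-541 - 1291)) = (⅓)/(-1832) = (⅓)*(-1/1832) = -1/5496 ≈ -0.00018195)
748 + 174*V = 748 + 174*(-1/5496) = 748 - 29/916 = 685139/916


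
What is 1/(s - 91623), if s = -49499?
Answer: -1/141122 ≈ -7.0861e-6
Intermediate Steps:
1/(s - 91623) = 1/(-49499 - 91623) = 1/(-141122) = -1/141122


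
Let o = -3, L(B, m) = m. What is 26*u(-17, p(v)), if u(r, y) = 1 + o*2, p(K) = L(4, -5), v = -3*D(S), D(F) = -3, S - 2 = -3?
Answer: -130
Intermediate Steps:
S = -1 (S = 2 - 3 = -1)
v = 9 (v = -3*(-3) = 9)
p(K) = -5
u(r, y) = -5 (u(r, y) = 1 - 3*2 = 1 - 6 = -5)
26*u(-17, p(v)) = 26*(-5) = -130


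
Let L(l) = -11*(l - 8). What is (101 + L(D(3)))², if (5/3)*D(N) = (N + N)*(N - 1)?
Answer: 301401/25 ≈ 12056.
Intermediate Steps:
D(N) = 6*N*(-1 + N)/5 (D(N) = 3*((N + N)*(N - 1))/5 = 3*((2*N)*(-1 + N))/5 = 3*(2*N*(-1 + N))/5 = 6*N*(-1 + N)/5)
L(l) = 88 - 11*l (L(l) = -11*(-8 + l) = 88 - 11*l)
(101 + L(D(3)))² = (101 + (88 - 66*3*(-1 + 3)/5))² = (101 + (88 - 66*3*2/5))² = (101 + (88 - 11*36/5))² = (101 + (88 - 396/5))² = (101 + 44/5)² = (549/5)² = 301401/25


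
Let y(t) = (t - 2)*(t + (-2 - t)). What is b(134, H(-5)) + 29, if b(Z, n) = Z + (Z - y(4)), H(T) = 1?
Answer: 301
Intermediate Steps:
y(t) = 4 - 2*t (y(t) = (-2 + t)*(-2) = 4 - 2*t)
b(Z, n) = 4 + 2*Z (b(Z, n) = Z + (Z - (4 - 2*4)) = Z + (Z - (4 - 8)) = Z + (Z - 1*(-4)) = Z + (Z + 4) = Z + (4 + Z) = 4 + 2*Z)
b(134, H(-5)) + 29 = (4 + 2*134) + 29 = (4 + 268) + 29 = 272 + 29 = 301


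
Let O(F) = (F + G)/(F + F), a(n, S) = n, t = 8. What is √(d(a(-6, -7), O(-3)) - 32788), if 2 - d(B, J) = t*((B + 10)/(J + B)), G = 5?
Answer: I*√11833922/19 ≈ 181.06*I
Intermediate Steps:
O(F) = (5 + F)/(2*F) (O(F) = (F + 5)/(F + F) = (5 + F)/((2*F)) = (5 + F)*(1/(2*F)) = (5 + F)/(2*F))
d(B, J) = 2 - 8*(10 + B)/(B + J) (d(B, J) = 2 - 8*(B + 10)/(J + B) = 2 - 8*(10 + B)/(B + J))
√(d(a(-6, -7), O(-3)) - 32788) = √(2*(-40 + (½)*(5 - 3)/(-3) - 3*(-6))/(-6 + (½)*(5 - 3)/(-3)) - 32788) = √(2*(-40 + (½)*(-⅓)*2 + 18)/(-6 + (½)*(-⅓)*2) - 32788) = √(2*(-40 - ⅓ + 18)/(-6 - ⅓) - 32788) = √(2*(-67/3)/(-19/3) - 32788) = √(2*(-3/19)*(-67/3) - 32788) = √(134/19 - 32788) = √(-622838/19) = I*√11833922/19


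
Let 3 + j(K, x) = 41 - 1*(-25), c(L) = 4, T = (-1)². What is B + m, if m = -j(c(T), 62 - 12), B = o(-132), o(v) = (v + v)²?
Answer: 69633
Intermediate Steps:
o(v) = 4*v² (o(v) = (2*v)² = 4*v²)
T = 1
B = 69696 (B = 4*(-132)² = 4*17424 = 69696)
j(K, x) = 63 (j(K, x) = -3 + (41 - 1*(-25)) = -3 + (41 + 25) = -3 + 66 = 63)
m = -63 (m = -1*63 = -63)
B + m = 69696 - 63 = 69633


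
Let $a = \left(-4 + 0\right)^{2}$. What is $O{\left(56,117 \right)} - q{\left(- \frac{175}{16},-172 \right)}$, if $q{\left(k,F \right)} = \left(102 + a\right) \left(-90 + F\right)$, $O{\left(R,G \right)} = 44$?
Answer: $30960$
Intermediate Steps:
$a = 16$ ($a = \left(-4\right)^{2} = 16$)
$q{\left(k,F \right)} = -10620 + 118 F$ ($q{\left(k,F \right)} = \left(102 + 16\right) \left(-90 + F\right) = 118 \left(-90 + F\right) = -10620 + 118 F$)
$O{\left(56,117 \right)} - q{\left(- \frac{175}{16},-172 \right)} = 44 - \left(-10620 + 118 \left(-172\right)\right) = 44 - \left(-10620 - 20296\right) = 44 - -30916 = 44 + 30916 = 30960$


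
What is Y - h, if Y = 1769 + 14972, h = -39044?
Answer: 55785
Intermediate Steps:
Y = 16741
Y - h = 16741 - 1*(-39044) = 16741 + 39044 = 55785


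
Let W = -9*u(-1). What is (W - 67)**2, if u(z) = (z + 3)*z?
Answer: 2401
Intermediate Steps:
u(z) = z*(3 + z) (u(z) = (3 + z)*z = z*(3 + z))
W = 18 (W = -(-9)*(3 - 1) = -(-9)*2 = -9*(-2) = 18)
(W - 67)**2 = (18 - 67)**2 = (-49)**2 = 2401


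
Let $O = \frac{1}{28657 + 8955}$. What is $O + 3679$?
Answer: $\frac{138374549}{37612} \approx 3679.0$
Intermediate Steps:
$O = \frac{1}{37612} \approx 2.6587 \cdot 10^{-5}$
$O + 3679 = \frac{1}{37612} + 3679 = \frac{138374549}{37612}$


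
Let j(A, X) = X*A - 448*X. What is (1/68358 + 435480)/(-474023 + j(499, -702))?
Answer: -29768541841/34850617350 ≈ -0.85418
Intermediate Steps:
j(A, X) = -448*X + A*X (j(A, X) = A*X - 448*X = -448*X + A*X)
(1/68358 + 435480)/(-474023 + j(499, -702)) = (1/68358 + 435480)/(-474023 - 702*(-448 + 499)) = (1/68358 + 435480)/(-474023 - 702*51) = 29768541841/(68358*(-474023 - 35802)) = (29768541841/68358)/(-509825) = (29768541841/68358)*(-1/509825) = -29768541841/34850617350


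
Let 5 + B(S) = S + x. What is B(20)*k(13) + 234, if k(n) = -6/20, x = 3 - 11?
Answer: 2319/10 ≈ 231.90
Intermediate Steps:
x = -8
k(n) = -3/10 (k(n) = -6*1/20 = -3/10)
B(S) = -13 + S (B(S) = -5 + (S - 8) = -5 + (-8 + S) = -13 + S)
B(20)*k(13) + 234 = (-13 + 20)*(-3/10) + 234 = 7*(-3/10) + 234 = -21/10 + 234 = 2319/10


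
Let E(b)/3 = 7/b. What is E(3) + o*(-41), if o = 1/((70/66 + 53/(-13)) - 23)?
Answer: 95716/11161 ≈ 8.5759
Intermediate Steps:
E(b) = 21/b (E(b) = 3*(7/b) = 21/b)
o = -429/11161 (o = 1/((70*(1/66) + 53*(-1/13)) - 23) = 1/((35/33 - 53/13) - 23) = 1/(-1294/429 - 23) = 1/(-11161/429) = -429/11161 ≈ -0.038437)
E(3) + o*(-41) = 21/3 - 429/11161*(-41) = 21*(⅓) + 17589/11161 = 7 + 17589/11161 = 95716/11161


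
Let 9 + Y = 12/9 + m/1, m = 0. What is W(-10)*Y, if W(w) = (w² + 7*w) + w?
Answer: -460/3 ≈ -153.33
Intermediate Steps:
W(w) = w² + 8*w
Y = -23/3 (Y = -9 + (12/9 + 0/1) = -9 + (12*(⅑) + 0*1) = -9 + (4/3 + 0) = -9 + 4/3 = -23/3 ≈ -7.6667)
W(-10)*Y = -10*(8 - 10)*(-23/3) = -10*(-2)*(-23/3) = 20*(-23/3) = -460/3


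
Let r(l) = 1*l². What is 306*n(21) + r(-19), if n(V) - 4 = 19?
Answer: 7399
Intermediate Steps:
n(V) = 23 (n(V) = 4 + 19 = 23)
r(l) = l²
306*n(21) + r(-19) = 306*23 + (-19)² = 7038 + 361 = 7399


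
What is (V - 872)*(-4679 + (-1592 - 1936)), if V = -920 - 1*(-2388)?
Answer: -4891372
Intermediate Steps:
V = 1468 (V = -920 + 2388 = 1468)
(V - 872)*(-4679 + (-1592 - 1936)) = (1468 - 872)*(-4679 + (-1592 - 1936)) = 596*(-4679 - 3528) = 596*(-8207) = -4891372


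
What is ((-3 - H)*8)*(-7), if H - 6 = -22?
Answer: -728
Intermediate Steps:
H = -16 (H = 6 - 22 = -16)
((-3 - H)*8)*(-7) = ((-3 - 1*(-16))*8)*(-7) = ((-3 + 16)*8)*(-7) = (13*8)*(-7) = 104*(-7) = -728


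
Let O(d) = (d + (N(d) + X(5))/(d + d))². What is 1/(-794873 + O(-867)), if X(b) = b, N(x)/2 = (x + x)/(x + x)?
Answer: -3006756/129822703763 ≈ -2.3160e-5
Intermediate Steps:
N(x) = 2 (N(x) = 2*((x + x)/(x + x)) = 2*((2*x)/((2*x))) = 2*((2*x)*(1/(2*x))) = 2*1 = 2)
O(d) = (d + 7/(2*d))² (O(d) = (d + (2 + 5)/(d + d))² = (d + 7/((2*d)))² = (d + 7*(1/(2*d)))² = (d + 7/(2*d))²)
1/(-794873 + O(-867)) = 1/(-794873 + (¼)*(7 + 2*(-867)²)²/(-867)²) = 1/(-794873 + (¼)*(1/751689)*(7 + 2*751689)²) = 1/(-794873 + (¼)*(1/751689)*(7 + 1503378)²) = 1/(-794873 + (¼)*(1/751689)*1503385²) = 1/(-794873 + (¼)*(1/751689)*2260166458225) = 1/(-794873 + 2260166458225/3006756) = 1/(-129822703763/3006756) = -3006756/129822703763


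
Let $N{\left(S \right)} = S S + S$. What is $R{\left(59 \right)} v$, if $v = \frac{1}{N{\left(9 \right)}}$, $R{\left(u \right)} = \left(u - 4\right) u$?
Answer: $\frac{649}{18} \approx 36.056$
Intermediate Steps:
$N{\left(S \right)} = S + S^{2}$ ($N{\left(S \right)} = S^{2} + S = S + S^{2}$)
$R{\left(u \right)} = u \left(-4 + u\right)$ ($R{\left(u \right)} = \left(-4 + u\right) u = u \left(-4 + u\right)$)
$v = \frac{1}{90}$ ($v = \frac{1}{9 \left(1 + 9\right)} = \frac{1}{9 \cdot 10} = \frac{1}{90} \approx 0.011111$)
$R{\left(59 \right)} v = 59 \left(-4 + 59\right) \frac{1}{90} = 59 \cdot 55 \cdot \frac{1}{90} = 3245 \cdot \frac{1}{90} = \frac{649}{18}$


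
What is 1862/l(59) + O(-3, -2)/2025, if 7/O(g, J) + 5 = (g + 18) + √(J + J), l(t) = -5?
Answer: -7842737/21060 - 7*I/105300 ≈ -372.4 - 6.6477e-5*I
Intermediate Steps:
O(g, J) = 7/(13 + g + √2*√J) (O(g, J) = 7/(-5 + ((g + 18) + √(J + J))) = 7/(-5 + ((18 + g) + √(2*J))) = 7/(-5 + ((18 + g) + √2*√J)) = 7/(-5 + (18 + g + √2*√J)) = 7/(13 + g + √2*√J))
1862/l(59) + O(-3, -2)/2025 = 1862/(-5) + (7/(13 - 3 + √2*√(-2)))/2025 = 1862*(-⅕) + (7/(13 - 3 + √2*(I*√2)))*(1/2025) = -1862/5 + (7/(13 - 3 + 2*I))*(1/2025) = -1862/5 + (7/(10 + 2*I))*(1/2025) = -1862/5 + (7*((10 - 2*I)/104))*(1/2025) = -1862/5 + (7*(10 - 2*I)/104)*(1/2025) = -1862/5 + 7*(10 - 2*I)/210600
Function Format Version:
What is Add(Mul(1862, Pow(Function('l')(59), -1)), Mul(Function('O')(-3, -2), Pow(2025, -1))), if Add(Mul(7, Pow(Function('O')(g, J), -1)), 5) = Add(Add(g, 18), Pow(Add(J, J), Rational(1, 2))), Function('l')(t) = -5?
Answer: Add(Rational(-7842737, 21060), Mul(Rational(-7, 105300), I)) ≈ Add(-372.40, Mul(-6.6477e-5, I))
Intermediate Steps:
Function('O')(g, J) = Mul(7, Pow(Add(13, g, Mul(Pow(2, Rational(1, 2)), Pow(J, Rational(1, 2)))), -1)) (Function('O')(g, J) = Mul(7, Pow(Add(-5, Add(Add(g, 18), Pow(Add(J, J), Rational(1, 2)))), -1)) = Mul(7, Pow(Add(-5, Add(Add(18, g), Pow(Mul(2, J), Rational(1, 2)))), -1)) = Mul(7, Pow(Add(-5, Add(Add(18, g), Mul(Pow(2, Rational(1, 2)), Pow(J, Rational(1, 2))))), -1)) = Mul(7, Pow(Add(-5, Add(18, g, Mul(Pow(2, Rational(1, 2)), Pow(J, Rational(1, 2))))), -1)) = Mul(7, Pow(Add(13, g, Mul(Pow(2, Rational(1, 2)), Pow(J, Rational(1, 2)))), -1)))
Add(Mul(1862, Pow(Function('l')(59), -1)), Mul(Function('O')(-3, -2), Pow(2025, -1))) = Add(Mul(1862, Pow(-5, -1)), Mul(Mul(7, Pow(Add(13, -3, Mul(Pow(2, Rational(1, 2)), Pow(-2, Rational(1, 2)))), -1)), Pow(2025, -1))) = Add(Mul(1862, Rational(-1, 5)), Mul(Mul(7, Pow(Add(13, -3, Mul(Pow(2, Rational(1, 2)), Mul(I, Pow(2, Rational(1, 2))))), -1)), Rational(1, 2025))) = Add(Rational(-1862, 5), Mul(Mul(7, Pow(Add(13, -3, Mul(2, I)), -1)), Rational(1, 2025))) = Add(Rational(-1862, 5), Mul(Mul(7, Pow(Add(10, Mul(2, I)), -1)), Rational(1, 2025))) = Add(Rational(-1862, 5), Mul(Mul(7, Mul(Rational(1, 104), Add(10, Mul(-2, I)))), Rational(1, 2025))) = Add(Rational(-1862, 5), Mul(Mul(Rational(7, 104), Add(10, Mul(-2, I))), Rational(1, 2025))) = Add(Rational(-1862, 5), Mul(Rational(7, 210600), Add(10, Mul(-2, I))))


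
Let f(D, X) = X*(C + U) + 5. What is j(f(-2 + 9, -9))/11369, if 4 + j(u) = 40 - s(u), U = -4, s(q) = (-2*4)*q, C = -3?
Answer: 580/11369 ≈ 0.051016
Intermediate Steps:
s(q) = -8*q
f(D, X) = 5 - 7*X (f(D, X) = X*(-3 - 4) + 5 = X*(-7) + 5 = -7*X + 5 = 5 - 7*X)
j(u) = 36 + 8*u (j(u) = -4 + (40 - (-8)*u) = -4 + (40 + 8*u) = 36 + 8*u)
j(f(-2 + 9, -9))/11369 = (36 + 8*(5 - 7*(-9)))/11369 = (36 + 8*(5 + 63))*(1/11369) = (36 + 8*68)*(1/11369) = (36 + 544)*(1/11369) = 580*(1/11369) = 580/11369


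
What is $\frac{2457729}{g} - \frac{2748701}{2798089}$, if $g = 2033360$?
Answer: $\frac{183977973503}{812788892720} \approx 0.22635$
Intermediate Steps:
$\frac{2457729}{g} - \frac{2748701}{2798089} = \frac{2457729}{2033360} - \frac{2748701}{2798089} = \frac{183977973503}{812788892720}$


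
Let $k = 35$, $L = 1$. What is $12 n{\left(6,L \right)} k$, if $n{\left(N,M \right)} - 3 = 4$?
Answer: $2940$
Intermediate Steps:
$n{\left(N,M \right)} = 7$ ($n{\left(N,M \right)} = 3 + 4 = 7$)
$12 n{\left(6,L \right)} k = 12 \cdot 7 \cdot 35 = 84 \cdot 35 = 2940$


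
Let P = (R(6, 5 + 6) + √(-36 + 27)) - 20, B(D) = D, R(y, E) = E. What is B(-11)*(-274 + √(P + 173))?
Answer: 3014 - 11*√(164 + 3*I) ≈ 2873.1 - 1.2884*I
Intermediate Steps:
P = -9 + 3*I (P = ((5 + 6) + √(-36 + 27)) - 20 = (11 + √(-9)) - 20 = (11 + 3*I) - 20 = -9 + 3*I ≈ -9.0 + 3.0*I)
B(-11)*(-274 + √(P + 173)) = -11*(-274 + √((-9 + 3*I) + 173)) = -11*(-274 + √(164 + 3*I)) = 3014 - 11*√(164 + 3*I)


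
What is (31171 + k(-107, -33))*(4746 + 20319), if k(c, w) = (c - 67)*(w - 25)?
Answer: 1034257095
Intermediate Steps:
k(c, w) = (-67 + c)*(-25 + w)
(31171 + k(-107, -33))*(4746 + 20319) = (31171 + (1675 - 67*(-33) - 25*(-107) - 107*(-33)))*(4746 + 20319) = (31171 + (1675 + 2211 + 2675 + 3531))*25065 = (31171 + 10092)*25065 = 41263*25065 = 1034257095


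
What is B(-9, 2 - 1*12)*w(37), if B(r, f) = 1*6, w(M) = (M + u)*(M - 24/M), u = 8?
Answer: 363150/37 ≈ 9814.9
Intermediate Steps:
w(M) = (8 + M)*(M - 24/M) (w(M) = (M + 8)*(M - 24/M) = (8 + M)*(M - 24/M))
B(r, f) = 6
B(-9, 2 - 1*12)*w(37) = 6*(-24 + 37**2 - 192/37 + 8*37) = 6*(-24 + 1369 - 192*1/37 + 296) = 6*(-24 + 1369 - 192/37 + 296) = 6*(60525/37) = 363150/37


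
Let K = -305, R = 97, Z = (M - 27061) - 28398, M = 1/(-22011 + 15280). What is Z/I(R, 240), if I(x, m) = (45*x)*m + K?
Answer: -74658906/1409868529 ≈ -0.052954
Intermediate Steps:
M = -1/6731 (M = 1/(-6731) = -1/6731 ≈ -0.00014857)
Z = -373294530/6731 (Z = (-1/6731 - 27061) - 28398 = -182147592/6731 - 28398 = -373294530/6731 ≈ -55459.)
I(x, m) = -305 + 45*m*x (I(x, m) = (45*x)*m - 305 = 45*m*x - 305 = -305 + 45*m*x)
Z/I(R, 240) = -373294530/(6731*(-305 + 45*240*97)) = -373294530/(6731*(-305 + 1047600)) = -373294530/6731/1047295 = -373294530/6731*1/1047295 = -74658906/1409868529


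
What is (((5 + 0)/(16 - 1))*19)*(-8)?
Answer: -152/3 ≈ -50.667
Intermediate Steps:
(((5 + 0)/(16 - 1))*19)*(-8) = ((5/15)*19)*(-8) = ((5*(1/15))*19)*(-8) = ((⅓)*19)*(-8) = (19/3)*(-8) = -152/3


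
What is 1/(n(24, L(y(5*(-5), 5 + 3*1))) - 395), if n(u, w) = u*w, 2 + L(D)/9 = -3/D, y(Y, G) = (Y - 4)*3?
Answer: -29/23767 ≈ -0.0012202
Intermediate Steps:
y(Y, G) = -12 + 3*Y (y(Y, G) = (-4 + Y)*3 = -12 + 3*Y)
L(D) = -18 - 27/D (L(D) = -18 + 9*(-3/D) = -18 - 27/D)
1/(n(24, L(y(5*(-5), 5 + 3*1))) - 395) = 1/(24*(-18 - 27/(-12 + 3*(5*(-5)))) - 395) = 1/(24*(-18 - 27/(-12 + 3*(-25))) - 395) = 1/(24*(-18 - 27/(-12 - 75)) - 395) = 1/(24*(-18 - 27/(-87)) - 395) = 1/(24*(-18 - 27*(-1/87)) - 395) = 1/(24*(-18 + 9/29) - 395) = 1/(24*(-513/29) - 395) = 1/(-12312/29 - 395) = 1/(-23767/29) = -29/23767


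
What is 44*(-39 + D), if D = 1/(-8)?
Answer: -3443/2 ≈ -1721.5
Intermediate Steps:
D = -⅛ ≈ -0.12500
44*(-39 + D) = 44*(-39 - ⅛) = 44*(-313/8) = -3443/2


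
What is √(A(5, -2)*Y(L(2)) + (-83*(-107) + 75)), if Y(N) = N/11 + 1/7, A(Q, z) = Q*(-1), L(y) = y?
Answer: √53090499/77 ≈ 94.628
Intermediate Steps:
A(Q, z) = -Q
Y(N) = ⅐ + N/11 (Y(N) = N*(1/11) + 1*(⅐) = N/11 + ⅐ = ⅐ + N/11)
√(A(5, -2)*Y(L(2)) + (-83*(-107) + 75)) = √((-1*5)*(⅐ + (1/11)*2) + (-83*(-107) + 75)) = √(-5*(⅐ + 2/11) + (8881 + 75)) = √(-5*25/77 + 8956) = √(-125/77 + 8956) = √(689487/77) = √53090499/77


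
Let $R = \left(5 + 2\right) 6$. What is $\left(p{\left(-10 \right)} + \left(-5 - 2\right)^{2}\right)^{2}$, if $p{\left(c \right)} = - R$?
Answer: $49$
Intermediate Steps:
$R = 42$ ($R = 7 \cdot 6 = 42$)
$p{\left(c \right)} = -42$ ($p{\left(c \right)} = \left(-1\right) 42 = -42$)
$\left(p{\left(-10 \right)} + \left(-5 - 2\right)^{2}\right)^{2} = \left(-42 + \left(-5 - 2\right)^{2}\right)^{2} = \left(-42 + \left(-7\right)^{2}\right)^{2} = \left(-42 + 49\right)^{2} = 7^{2} = 49$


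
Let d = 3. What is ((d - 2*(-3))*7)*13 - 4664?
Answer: -3845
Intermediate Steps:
((d - 2*(-3))*7)*13 - 4664 = ((3 - 2*(-3))*7)*13 - 4664 = ((3 + 6)*7)*13 - 4664 = (9*7)*13 - 4664 = 63*13 - 4664 = 819 - 4664 = -3845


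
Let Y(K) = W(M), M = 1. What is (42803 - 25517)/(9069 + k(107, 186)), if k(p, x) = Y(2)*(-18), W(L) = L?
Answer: 5762/3017 ≈ 1.9098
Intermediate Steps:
Y(K) = 1
k(p, x) = -18 (k(p, x) = 1*(-18) = -18)
(42803 - 25517)/(9069 + k(107, 186)) = (42803 - 25517)/(9069 - 18) = 17286/9051 = 17286*(1/9051) = 5762/3017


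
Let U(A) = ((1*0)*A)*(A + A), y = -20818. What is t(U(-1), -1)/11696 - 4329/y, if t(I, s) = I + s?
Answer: 25305583/121743664 ≈ 0.20786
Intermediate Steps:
U(A) = 0 (U(A) = (0*A)*(2*A) = 0*(2*A) = 0)
t(U(-1), -1)/11696 - 4329/y = (0 - 1)/11696 - 4329/(-20818) = -1*1/11696 - 4329*(-1/20818) = -1/11696 + 4329/20818 = 25305583/121743664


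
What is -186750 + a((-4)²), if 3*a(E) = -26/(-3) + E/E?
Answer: -1680721/9 ≈ -1.8675e+5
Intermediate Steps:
a(E) = 29/9 (a(E) = (-26/(-3) + E/E)/3 = (-26*(-⅓) + 1)/3 = (26/3 + 1)/3 = (⅓)*(29/3) = 29/9)
-186750 + a((-4)²) = -186750 + 29/9 = -1680721/9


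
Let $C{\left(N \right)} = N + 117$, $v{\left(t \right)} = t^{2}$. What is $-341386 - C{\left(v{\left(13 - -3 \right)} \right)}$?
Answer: $-341759$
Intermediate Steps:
$C{\left(N \right)} = 117 + N$
$-341386 - C{\left(v{\left(13 - -3 \right)} \right)} = -341386 - \left(117 + \left(13 - -3\right)^{2}\right) = -341386 - \left(117 + \left(13 + 3\right)^{2}\right) = -341386 - \left(117 + 16^{2}\right) = -341386 - \left(117 + 256\right) = -341386 - 373 = -341759$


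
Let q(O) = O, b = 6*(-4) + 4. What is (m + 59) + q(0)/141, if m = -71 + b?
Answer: -32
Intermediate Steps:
b = -20 (b = -24 + 4 = -20)
m = -91 (m = -71 - 20 = -91)
(m + 59) + q(0)/141 = (-91 + 59) + 0/141 = -32 + 0*(1/141) = -32 + 0 = -32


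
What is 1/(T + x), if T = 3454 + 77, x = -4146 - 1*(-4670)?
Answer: 1/4055 ≈ 0.00024661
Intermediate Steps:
x = 524 (x = -4146 + 4670 = 524)
T = 3531
1/(T + x) = 1/(3531 + 524) = 1/4055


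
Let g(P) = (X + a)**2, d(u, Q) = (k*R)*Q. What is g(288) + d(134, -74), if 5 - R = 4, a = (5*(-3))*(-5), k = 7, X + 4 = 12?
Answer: 6371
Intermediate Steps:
X = 8 (X = -4 + 12 = 8)
a = 75 (a = -15*(-5) = 75)
R = 1 (R = 5 - 1*4 = 5 - 4 = 1)
d(u, Q) = 7*Q (d(u, Q) = (7*1)*Q = 7*Q)
g(P) = 6889 (g(P) = (8 + 75)**2 = 83**2 = 6889)
g(288) + d(134, -74) = 6889 + 7*(-74) = 6889 - 518 = 6371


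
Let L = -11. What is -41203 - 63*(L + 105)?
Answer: -47125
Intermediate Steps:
-41203 - 63*(L + 105) = -41203 - 63*(-11 + 105) = -41203 - 63*94 = -41203 - 5922 = -47125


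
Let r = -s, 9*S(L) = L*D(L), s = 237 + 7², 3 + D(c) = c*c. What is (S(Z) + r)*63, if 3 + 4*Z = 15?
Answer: -17892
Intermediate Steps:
Z = 3 (Z = -¾ + (¼)*15 = -¾ + 15/4 = 3)
D(c) = -3 + c² (D(c) = -3 + c*c = -3 + c²)
s = 286 (s = 237 + 49 = 286)
S(L) = L*(-3 + L²)/9 (S(L) = (L*(-3 + L²))/9 = L*(-3 + L²)/9)
r = -286 (r = -1*286 = -286)
(S(Z) + r)*63 = ((⅑)*3*(-3 + 3²) - 286)*63 = ((⅑)*3*(-3 + 9) - 286)*63 = ((⅑)*3*6 - 286)*63 = (2 - 286)*63 = -284*63 = -17892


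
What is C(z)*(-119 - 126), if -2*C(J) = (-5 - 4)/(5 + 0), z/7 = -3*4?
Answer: -441/2 ≈ -220.50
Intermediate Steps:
z = -84 (z = 7*(-3*4) = 7*(-12) = -84)
C(J) = 9/10 (C(J) = -(-5 - 4)/(2*(5 + 0)) = -(-9)/(2*5) = -1/2*(-9/5) = 9/10)
C(z)*(-119 - 126) = 9*(-119 - 126)/10 = (9/10)*(-245) = -441/2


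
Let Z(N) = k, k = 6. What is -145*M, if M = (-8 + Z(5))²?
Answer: -580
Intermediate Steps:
Z(N) = 6
M = 4 (M = (-8 + 6)² = (-2)² = 4)
-145*M = -145*4 = -580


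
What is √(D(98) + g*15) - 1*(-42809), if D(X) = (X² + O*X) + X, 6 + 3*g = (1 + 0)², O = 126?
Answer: 42809 + 5*√881 ≈ 42957.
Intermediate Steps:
g = -5/3 (g = -2 + (1 + 0)²/3 = -2 + (⅓)*1² = -2 + (⅓)*1 = -2 + ⅓ = -5/3 ≈ -1.6667)
D(X) = X² + 127*X (D(X) = (X² + 126*X) + X = X² + 127*X)
√(D(98) + g*15) - 1*(-42809) = √(98*(127 + 98) - 5/3*15) - 1*(-42809) = √(98*225 - 25) + 42809 = √(22050 - 25) + 42809 = √22025 + 42809 = 5*√881 + 42809 = 42809 + 5*√881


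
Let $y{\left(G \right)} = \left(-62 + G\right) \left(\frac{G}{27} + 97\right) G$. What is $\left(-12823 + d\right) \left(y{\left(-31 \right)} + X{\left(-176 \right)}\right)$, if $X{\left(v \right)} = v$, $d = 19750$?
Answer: $\frac{5738982556}{3} \approx 1.913 \cdot 10^{9}$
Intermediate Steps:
$y{\left(G \right)} = G \left(-62 + G\right) \left(97 + \frac{G}{27}\right)$ ($y{\left(G \right)} = \left(-62 + G\right) \left(G \frac{1}{27} + 97\right) G = \left(-62 + G\right) \left(\frac{G}{27} + 97\right) G = \left(-62 + G\right) \left(97 + \frac{G}{27}\right) G = G \left(-62 + G\right) \left(97 + \frac{G}{27}\right)$)
$\left(-12823 + d\right) \left(y{\left(-31 \right)} + X{\left(-176 \right)}\right) = \left(-12823 + 19750\right) \left(\frac{1}{27} \left(-31\right) \left(-162378 + \left(-31\right)^{2} + 2557 \left(-31\right)\right) - 176\right) = 6927 \left(\frac{1}{27} \left(-31\right) \left(-162378 + 961 - 79267\right) - 176\right) = 6927 \left(\frac{1}{27} \left(-31\right) \left(-240684\right) - 176\right) = 6927 \left(\frac{2487068}{9} - 176\right) = 6927 \cdot \frac{2485484}{9} = \frac{5738982556}{3}$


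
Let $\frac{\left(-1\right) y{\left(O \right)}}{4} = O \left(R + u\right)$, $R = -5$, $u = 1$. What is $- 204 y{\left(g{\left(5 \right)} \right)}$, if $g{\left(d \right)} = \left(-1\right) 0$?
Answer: $0$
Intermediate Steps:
$g{\left(d \right)} = 0$
$y{\left(O \right)} = 16 O$ ($y{\left(O \right)} = - 4 O \left(-5 + 1\right) = - 4 O \left(-4\right) = - 4 \left(- 4 O\right) = 16 O$)
$- 204 y{\left(g{\left(5 \right)} \right)} = - 204 \cdot 16 \cdot 0 = \left(-204\right) 0 = 0$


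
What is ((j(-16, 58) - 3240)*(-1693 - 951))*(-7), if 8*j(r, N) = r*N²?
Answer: -184487744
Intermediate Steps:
j(r, N) = r*N²/8 (j(r, N) = (r*N²)/8 = r*N²/8)
((j(-16, 58) - 3240)*(-1693 - 951))*(-7) = (((⅛)*(-16)*58² - 3240)*(-1693 - 951))*(-7) = (((⅛)*(-16)*3364 - 3240)*(-2644))*(-7) = ((-6728 - 3240)*(-2644))*(-7) = -9968*(-2644)*(-7) = 26355392*(-7) = -184487744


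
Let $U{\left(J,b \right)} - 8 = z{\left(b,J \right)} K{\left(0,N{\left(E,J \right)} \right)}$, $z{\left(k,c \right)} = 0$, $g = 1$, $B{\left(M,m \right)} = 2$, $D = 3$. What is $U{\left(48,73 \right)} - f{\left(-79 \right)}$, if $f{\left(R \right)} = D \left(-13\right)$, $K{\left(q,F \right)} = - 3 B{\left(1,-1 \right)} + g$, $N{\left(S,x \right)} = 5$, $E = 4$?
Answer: $47$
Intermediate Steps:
$K{\left(q,F \right)} = -5$ ($K{\left(q,F \right)} = \left(-3\right) 2 + 1 = -6 + 1 = -5$)
$f{\left(R \right)} = -39$ ($f{\left(R \right)} = 3 \left(-13\right) = -39$)
$U{\left(J,b \right)} = 8$ ($U{\left(J,b \right)} = 8 + 0 \left(-5\right) = 8 + 0 = 8$)
$U{\left(48,73 \right)} - f{\left(-79 \right)} = 8 - -39 = 8 + 39 = 47$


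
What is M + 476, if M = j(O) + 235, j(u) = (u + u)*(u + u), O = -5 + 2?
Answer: 747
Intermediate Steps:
O = -3
j(u) = 4*u**2 (j(u) = (2*u)*(2*u) = 4*u**2)
M = 271 (M = 4*(-3)**2 + 235 = 4*9 + 235 = 36 + 235 = 271)
M + 476 = 271 + 476 = 747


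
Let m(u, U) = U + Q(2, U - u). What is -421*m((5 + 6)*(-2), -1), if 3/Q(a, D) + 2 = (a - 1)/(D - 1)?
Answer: 13893/13 ≈ 1068.7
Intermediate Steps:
Q(a, D) = 3/(-2 + (-1 + a)/(-1 + D)) (Q(a, D) = 3/(-2 + (a - 1)/(D - 1)) = 3/(-2 + (-1 + a)/(-1 + D)))
m(u, U) = U + 3*(-1 + U - u)/(3 - 2*U + 2*u) (m(u, U) = U + 3*(-1 + (U - u))/(1 + 2 - 2*(U - u)) = U + 3*(-1 + U - u)/(1 + 2 + (-2*U + 2*u)) = U + 3*(-1 + U - u)/(3 - 2*U + 2*u))
-421*m((5 + 6)*(-2), -1) = -421*(-3 - 3*(5 + 6)*(-2) + 3*(-1) - (3 - 2*(-1) + 2*((5 + 6)*(-2))))/(3 - 2*(-1) + 2*((5 + 6)*(-2))) = -421*(-3 - 33*(-2) - 3 - (3 + 2 + 2*(11*(-2))))/(3 + 2 + 2*(11*(-2))) = -421*(-3 - 3*(-22) - 3 - (3 + 2 + 2*(-22)))/(3 + 2 + 2*(-22)) = -421*(-3 + 66 - 3 - (3 + 2 - 44))/(3 + 2 - 44) = -421*(-3 + 66 - 3 - 1*(-39))/(-39) = -(-421)*(-3 + 66 - 3 + 39)/39 = -(-421)*99/39 = -421*(-33/13) = 13893/13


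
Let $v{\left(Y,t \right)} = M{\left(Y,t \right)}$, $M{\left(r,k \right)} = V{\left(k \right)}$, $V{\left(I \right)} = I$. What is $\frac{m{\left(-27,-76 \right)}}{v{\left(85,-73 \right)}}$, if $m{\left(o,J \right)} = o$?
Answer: $\frac{27}{73} \approx 0.36986$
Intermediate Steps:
$M{\left(r,k \right)} = k$
$v{\left(Y,t \right)} = t$
$\frac{m{\left(-27,-76 \right)}}{v{\left(85,-73 \right)}} = - \frac{27}{-73} = \left(-27\right) \left(- \frac{1}{73}\right) = \frac{27}{73}$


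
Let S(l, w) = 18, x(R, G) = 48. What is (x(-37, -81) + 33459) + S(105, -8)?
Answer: 33525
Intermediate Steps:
(x(-37, -81) + 33459) + S(105, -8) = (48 + 33459) + 18 = 33507 + 18 = 33525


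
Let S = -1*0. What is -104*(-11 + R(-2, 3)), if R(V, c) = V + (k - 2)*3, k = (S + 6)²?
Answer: -9256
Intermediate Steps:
S = 0
k = 36 (k = (0 + 6)² = 6² = 36)
R(V, c) = 102 + V (R(V, c) = V + (36 - 2)*3 = V + 34*3 = V + 102 = 102 + V)
-104*(-11 + R(-2, 3)) = -104*(-11 + (102 - 2)) = -104*(-11 + 100) = -104*89 = -9256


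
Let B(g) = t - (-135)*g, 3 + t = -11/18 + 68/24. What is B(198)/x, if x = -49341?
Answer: -240563/444069 ≈ -0.54172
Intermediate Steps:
t = -7/9 (t = -3 + (-11/18 + 68/24) = -3 + (-11*1/18 + 68*(1/24)) = -3 + (-11/18 + 17/6) = -3 + 20/9 = -7/9 ≈ -0.77778)
B(g) = -7/9 + 135*g (B(g) = -7/9 - (-135)*g = -7/9 + 135*g)
B(198)/x = (-7/9 + 135*198)/(-49341) = (-7/9 + 26730)*(-1/49341) = (240563/9)*(-1/49341) = -240563/444069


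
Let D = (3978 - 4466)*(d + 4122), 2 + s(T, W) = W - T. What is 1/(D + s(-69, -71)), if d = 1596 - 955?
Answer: -1/2324348 ≈ -4.3023e-7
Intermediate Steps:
s(T, W) = -2 + W - T (s(T, W) = -2 + (W - T) = -2 + W - T)
d = 641
D = -2324344 (D = (3978 - 4466)*(641 + 4122) = -488*4763 = -2324344)
1/(D + s(-69, -71)) = 1/(-2324344 + (-2 - 71 - 1*(-69))) = 1/(-2324344 + (-2 - 71 + 69)) = 1/(-2324344 - 4) = 1/(-2324348) = -1/2324348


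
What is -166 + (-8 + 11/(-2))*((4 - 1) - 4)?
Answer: -305/2 ≈ -152.50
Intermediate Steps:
-166 + (-8 + 11/(-2))*((4 - 1) - 4) = -166 + (-8 + 11*(-½))*(3 - 4) = -166 + (-8 - 11/2)*(-1) = -166 - 27/2*(-1) = -166 + 27/2 = -305/2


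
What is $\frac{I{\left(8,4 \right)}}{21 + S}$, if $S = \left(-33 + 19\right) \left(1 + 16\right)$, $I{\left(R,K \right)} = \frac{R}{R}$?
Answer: $- \frac{1}{217} \approx -0.0046083$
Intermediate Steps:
$I{\left(R,K \right)} = 1$
$S = -238$ ($S = \left(-14\right) 17 = -238$)
$\frac{I{\left(8,4 \right)}}{21 + S} = 1 \frac{1}{21 - 238} = 1 \frac{1}{-217} = 1 \left(- \frac{1}{217}\right) = - \frac{1}{217}$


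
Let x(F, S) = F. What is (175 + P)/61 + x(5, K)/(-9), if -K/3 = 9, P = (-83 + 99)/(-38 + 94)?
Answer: 8908/3843 ≈ 2.3180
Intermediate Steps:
P = 2/7 (P = 16/56 = 16*(1/56) = 2/7 ≈ 0.28571)
K = -27 (K = -3*9 = -27)
(175 + P)/61 + x(5, K)/(-9) = (175 + 2/7)/61 + 5/(-9) = (1227/7)*(1/61) + 5*(-⅑) = 1227/427 - 5/9 = 8908/3843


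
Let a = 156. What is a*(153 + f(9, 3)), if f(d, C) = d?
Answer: 25272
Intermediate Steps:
a*(153 + f(9, 3)) = 156*(153 + 9) = 156*162 = 25272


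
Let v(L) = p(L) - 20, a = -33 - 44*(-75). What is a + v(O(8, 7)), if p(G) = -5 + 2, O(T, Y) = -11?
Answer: 3244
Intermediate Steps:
p(G) = -3
a = 3267 (a = -33 + 3300 = 3267)
v(L) = -23 (v(L) = -3 - 20 = -23)
a + v(O(8, 7)) = 3267 - 23 = 3244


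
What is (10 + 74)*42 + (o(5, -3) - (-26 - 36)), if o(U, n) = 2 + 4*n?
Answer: 3580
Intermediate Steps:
(10 + 74)*42 + (o(5, -3) - (-26 - 36)) = (10 + 74)*42 + ((2 + 4*(-3)) - (-26 - 36)) = 84*42 + ((2 - 12) - 1*(-62)) = 3528 + (-10 + 62) = 3528 + 52 = 3580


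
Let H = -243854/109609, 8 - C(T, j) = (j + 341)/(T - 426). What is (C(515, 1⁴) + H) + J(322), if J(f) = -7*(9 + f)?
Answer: -22583948393/9755201 ≈ -2315.1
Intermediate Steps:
C(T, j) = 8 - (341 + j)/(-426 + T) (C(T, j) = 8 - (j + 341)/(T - 426) = 8 - (341 + j)/(-426 + T))
H = -243854/109609 (H = -243854*1/109609 = -243854/109609 ≈ -2.2248)
J(f) = -63 - 7*f
(C(515, 1⁴) + H) + J(322) = ((-3749 - 1*1⁴ + 8*515)/(-426 + 515) - 243854/109609) + (-63 - 7*322) = ((-3749 - 1*1 + 4120)/89 - 243854/109609) + (-63 - 2254) = ((-3749 - 1 + 4120)/89 - 243854/109609) - 2317 = ((1/89)*370 - 243854/109609) - 2317 = (370/89 - 243854/109609) - 2317 = 18852324/9755201 - 2317 = -22583948393/9755201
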